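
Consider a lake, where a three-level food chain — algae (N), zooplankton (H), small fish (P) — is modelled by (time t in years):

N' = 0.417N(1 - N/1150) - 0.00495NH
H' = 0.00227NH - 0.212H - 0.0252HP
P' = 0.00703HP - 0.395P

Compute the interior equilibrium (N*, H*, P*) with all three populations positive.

N* ≈ 383, H* ≈ 56.2, P* ≈ 26.1

From dP/dt = 0: 0.00703H* = 0.395, so H* = 56.2.
From dN/dt = 0: 0.417(1 - N*/1150) = 0.00495·56.2, giving N* = 1150·(1 - 0.667) = 383.
From dH/dt = 0: 0.00227·383 - 0.212 = 0.0252P*, so P* = 0.657/0.0252 = 26.1.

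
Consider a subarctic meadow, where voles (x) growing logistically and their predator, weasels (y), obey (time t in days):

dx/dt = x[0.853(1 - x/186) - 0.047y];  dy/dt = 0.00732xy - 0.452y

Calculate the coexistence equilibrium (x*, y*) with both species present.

x* ≈ 61.7, y* ≈ 12.1

From dy/dt = 0 with y > 0: 0.00732x* = 0.452, so x* = 61.7.
Substitute into dx/dt = 0: 0.853(1 - 61.7/186) = 0.047y*.
The bracket is 0.668, giving y* = 0.57/0.047 = 12.1.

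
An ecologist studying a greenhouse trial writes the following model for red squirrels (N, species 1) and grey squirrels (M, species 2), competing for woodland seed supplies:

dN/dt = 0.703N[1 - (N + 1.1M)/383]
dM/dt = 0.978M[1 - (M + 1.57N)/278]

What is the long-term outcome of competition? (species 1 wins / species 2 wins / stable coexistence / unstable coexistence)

Compare the nullcline intercepts: K1/α12 = 383/1.1 = 348 > K2 = 278; K2/α21 = 278/1.57 = 177 < K1 = 383.
Since the inequalities point opposite ways, species 1 can invade but species 2 cannot.

species 1 excludes species 2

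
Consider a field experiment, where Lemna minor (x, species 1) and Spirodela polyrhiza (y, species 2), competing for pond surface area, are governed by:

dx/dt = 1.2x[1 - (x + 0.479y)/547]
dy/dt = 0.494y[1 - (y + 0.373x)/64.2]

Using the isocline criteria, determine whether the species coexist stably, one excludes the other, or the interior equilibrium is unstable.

Compare the nullcline intercepts: K1/α12 = 547/0.479 = 1140 > K2 = 64.2; K2/α21 = 64.2/0.373 = 172 < K1 = 547.
Since the inequalities point opposite ways, species 1 can invade but species 2 cannot.

species 1 excludes species 2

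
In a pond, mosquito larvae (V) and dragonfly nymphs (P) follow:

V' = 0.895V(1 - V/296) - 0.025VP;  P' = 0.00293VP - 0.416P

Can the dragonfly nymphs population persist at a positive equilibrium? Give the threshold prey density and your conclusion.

Threshold V = 142; K > 142, so yes, the predator persists.

The predator equation gives dP/dt > 0 only when V > 0.416/0.00293 = 142.
Without the predator, V → K = 296. Since 296 > 142, the predator can invade and persist.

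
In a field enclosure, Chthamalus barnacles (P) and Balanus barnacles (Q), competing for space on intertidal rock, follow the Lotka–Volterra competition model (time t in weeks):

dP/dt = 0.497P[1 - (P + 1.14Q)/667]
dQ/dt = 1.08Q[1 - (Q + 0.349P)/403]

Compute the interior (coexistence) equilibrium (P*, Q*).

Setting both brackets to zero gives the nullclines P + 1.14Q = 667 and 0.349P + Q = 403.
Substituting Q = 403 - 0.349P into the first: P(1 - 1.14·0.349) = 667 - 1.14·403.
So P* = 208/0.602 = 345, and then Q* = 403 - 0.349·345 = 283.

P* ≈ 345, Q* ≈ 283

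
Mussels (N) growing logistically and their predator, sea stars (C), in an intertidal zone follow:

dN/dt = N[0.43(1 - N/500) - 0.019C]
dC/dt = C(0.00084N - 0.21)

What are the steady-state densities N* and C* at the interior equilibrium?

N* ≈ 250, C* ≈ 11.3

From dC/dt = 0 with C > 0: 0.00084N* = 0.21, so N* = 250.
Substitute into dN/dt = 0: 0.43(1 - 250/500) = 0.019C*.
The bracket is 0.5, giving C* = 0.215/0.019 = 11.3.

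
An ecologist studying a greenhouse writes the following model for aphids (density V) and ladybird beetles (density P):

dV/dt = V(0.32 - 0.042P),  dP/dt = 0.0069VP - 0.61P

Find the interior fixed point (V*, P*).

V* ≈ 88.4, P* ≈ 7.62

Set dP/dt = 0 with P > 0: 0.0069V - 0.61 = 0, so V* = 0.61/0.0069 = 88.4.
Set dV/dt = 0 with V > 0: 0.32 - 0.042P = 0, so P* = 0.32/0.042 = 7.62.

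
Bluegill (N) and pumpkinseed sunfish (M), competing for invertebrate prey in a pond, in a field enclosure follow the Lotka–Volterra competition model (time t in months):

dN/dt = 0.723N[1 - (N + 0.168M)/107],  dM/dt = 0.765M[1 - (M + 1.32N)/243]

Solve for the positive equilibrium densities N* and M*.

Setting both brackets to zero gives the nullclines N + 0.168M = 107 and 1.32N + M = 243.
Substituting M = 243 - 1.32N into the first: N(1 - 0.168·1.32) = 107 - 0.168·243.
So N* = 66.2/0.778 = 85, and then M* = 243 - 1.32·85 = 131.

N* ≈ 85, M* ≈ 131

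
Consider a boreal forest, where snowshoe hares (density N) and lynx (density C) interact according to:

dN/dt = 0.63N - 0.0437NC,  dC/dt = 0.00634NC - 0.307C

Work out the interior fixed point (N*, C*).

N* ≈ 48.4, C* ≈ 14.4

Set dC/dt = 0 with C > 0: 0.00634N - 0.307 = 0, so N* = 0.307/0.00634 = 48.4.
Set dN/dt = 0 with N > 0: 0.63 - 0.0437C = 0, so C* = 0.63/0.0437 = 14.4.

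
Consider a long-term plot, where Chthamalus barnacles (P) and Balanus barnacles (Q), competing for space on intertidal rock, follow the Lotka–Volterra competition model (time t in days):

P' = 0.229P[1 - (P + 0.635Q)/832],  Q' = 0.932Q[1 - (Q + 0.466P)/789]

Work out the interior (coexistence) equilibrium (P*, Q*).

P* ≈ 470, Q* ≈ 570

Setting both brackets to zero gives the nullclines P + 0.635Q = 832 and 0.466P + Q = 789.
Substituting Q = 789 - 0.466P into the first: P(1 - 0.635·0.466) = 832 - 0.635·789.
So P* = 331/0.704 = 470, and then Q* = 789 - 0.466·470 = 570.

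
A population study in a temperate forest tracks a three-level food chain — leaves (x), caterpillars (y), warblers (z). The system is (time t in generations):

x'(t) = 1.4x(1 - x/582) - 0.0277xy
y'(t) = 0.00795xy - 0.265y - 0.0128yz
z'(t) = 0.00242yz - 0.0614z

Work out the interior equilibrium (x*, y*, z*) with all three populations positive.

x* ≈ 290, y* ≈ 25.4, z* ≈ 159

From dz/dt = 0: 0.00242y* = 0.0614, so y* = 25.4.
From dx/dt = 0: 1.4(1 - x*/582) = 0.0277·25.4, giving x* = 582·(1 - 0.502) = 290.
From dy/dt = 0: 0.00795·290 - 0.265 = 0.0128z*, so z* = 2.04/0.0128 = 159.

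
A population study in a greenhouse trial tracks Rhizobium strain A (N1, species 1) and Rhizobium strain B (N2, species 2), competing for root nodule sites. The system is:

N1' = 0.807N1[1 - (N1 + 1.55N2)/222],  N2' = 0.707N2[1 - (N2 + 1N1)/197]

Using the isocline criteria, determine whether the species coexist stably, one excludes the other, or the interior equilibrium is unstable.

unstable coexistence (outcome depends on initial conditions)

Compare the nullcline intercepts: K1/α12 = 222/1.55 = 143 < K2 = 197; K2/α21 = 197/1 = 197 < K1 = 222.
Since both are reversed, neither can invade when rare; the interior point is a saddle.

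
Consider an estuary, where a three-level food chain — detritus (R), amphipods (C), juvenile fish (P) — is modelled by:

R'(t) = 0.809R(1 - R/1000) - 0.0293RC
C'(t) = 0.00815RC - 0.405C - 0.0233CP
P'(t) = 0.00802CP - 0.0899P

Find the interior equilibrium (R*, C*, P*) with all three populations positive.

R* ≈ 594, C* ≈ 11.2, P* ≈ 190

From dP/dt = 0: 0.00802C* = 0.0899, so C* = 11.2.
From dR/dt = 0: 0.809(1 - R*/1000) = 0.0293·11.2, giving R* = 1000·(1 - 0.406) = 594.
From dC/dt = 0: 0.00815·594 - 0.405 = 0.0233P*, so P* = 4.44/0.0233 = 190.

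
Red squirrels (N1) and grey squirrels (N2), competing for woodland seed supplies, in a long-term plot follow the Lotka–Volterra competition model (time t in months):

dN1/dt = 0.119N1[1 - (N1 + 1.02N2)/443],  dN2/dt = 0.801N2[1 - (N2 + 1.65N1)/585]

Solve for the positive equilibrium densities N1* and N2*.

N1* ≈ 225, N2* ≈ 214

Setting both brackets to zero gives the nullclines N1 + 1.02N2 = 443 and 1.65N1 + N2 = 585.
Substituting N2 = 585 - 1.65N1 into the first: N1(1 - 1.02·1.65) = 443 - 1.02·585.
So N1* = -154/-0.683 = 225, and then N2* = 585 - 1.65·225 = 214.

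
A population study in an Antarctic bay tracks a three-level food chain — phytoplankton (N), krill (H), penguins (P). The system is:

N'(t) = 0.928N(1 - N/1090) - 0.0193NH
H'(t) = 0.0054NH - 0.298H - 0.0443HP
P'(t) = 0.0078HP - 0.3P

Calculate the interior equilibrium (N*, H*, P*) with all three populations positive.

N* ≈ 218, H* ≈ 38.5, P* ≈ 19.9

From dP/dt = 0: 0.0078H* = 0.3, so H* = 38.5.
From dN/dt = 0: 0.928(1 - N*/1090) = 0.0193·38.5, giving N* = 1090·(1 - 0.8) = 218.
From dH/dt = 0: 0.0054·218 - 0.298 = 0.0443P*, so P* = 0.88/0.0443 = 19.9.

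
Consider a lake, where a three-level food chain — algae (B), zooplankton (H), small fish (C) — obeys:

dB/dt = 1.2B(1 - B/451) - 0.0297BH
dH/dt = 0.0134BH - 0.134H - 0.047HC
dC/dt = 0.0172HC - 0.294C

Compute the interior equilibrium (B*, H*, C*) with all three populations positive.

From dC/dt = 0: 0.0172H* = 0.294, so H* = 17.1.
From dB/dt = 0: 1.2(1 - B*/451) = 0.0297·17.1, giving B* = 451·(1 - 0.423) = 260.
From dH/dt = 0: 0.0134·260 - 0.134 = 0.047C*, so C* = 3.35/0.047 = 71.3.

B* ≈ 260, H* ≈ 17.1, C* ≈ 71.3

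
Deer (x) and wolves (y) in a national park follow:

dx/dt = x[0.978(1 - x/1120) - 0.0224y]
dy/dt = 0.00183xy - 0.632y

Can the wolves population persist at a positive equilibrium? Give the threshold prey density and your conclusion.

The predator equation gives dy/dt > 0 only when x > 0.632/0.00183 = 345.
Without the predator, x → K = 1120. Since 1120 > 345, the predator can invade and persist.

Threshold x = 345; K > 345, so yes, the predator persists.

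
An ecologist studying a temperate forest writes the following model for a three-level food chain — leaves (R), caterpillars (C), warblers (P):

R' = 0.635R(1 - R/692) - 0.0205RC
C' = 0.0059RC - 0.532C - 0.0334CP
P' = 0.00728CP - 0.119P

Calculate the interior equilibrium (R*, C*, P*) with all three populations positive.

From dP/dt = 0: 0.00728C* = 0.119, so C* = 16.3.
From dR/dt = 0: 0.635(1 - R*/692) = 0.0205·16.3, giving R* = 692·(1 - 0.528) = 327.
From dC/dt = 0: 0.0059·327 - 0.532 = 0.0334P*, so P* = 1.4/0.0334 = 41.8.

R* ≈ 327, C* ≈ 16.3, P* ≈ 41.8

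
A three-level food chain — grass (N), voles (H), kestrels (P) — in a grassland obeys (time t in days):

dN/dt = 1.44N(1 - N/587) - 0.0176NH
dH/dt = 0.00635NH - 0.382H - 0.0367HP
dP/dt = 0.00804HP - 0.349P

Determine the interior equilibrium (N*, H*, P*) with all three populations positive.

N* ≈ 276, H* ≈ 43.4, P* ≈ 37.3

From dP/dt = 0: 0.00804H* = 0.349, so H* = 43.4.
From dN/dt = 0: 1.44(1 - N*/587) = 0.0176·43.4, giving N* = 587·(1 - 0.531) = 276.
From dH/dt = 0: 0.00635·276 - 0.382 = 0.0367P*, so P* = 1.37/0.0367 = 37.3.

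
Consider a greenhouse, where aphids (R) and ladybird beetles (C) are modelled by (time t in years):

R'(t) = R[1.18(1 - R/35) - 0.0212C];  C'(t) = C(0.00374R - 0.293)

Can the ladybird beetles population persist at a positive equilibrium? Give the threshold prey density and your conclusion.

The predator equation gives dC/dt > 0 only when R > 0.293/0.00374 = 78.3.
Without the predator, R → K = 35. Since 35 < 78.3, the predator cannot invade.

Threshold R = 78.3; K < 78.3, so no, the predator goes extinct.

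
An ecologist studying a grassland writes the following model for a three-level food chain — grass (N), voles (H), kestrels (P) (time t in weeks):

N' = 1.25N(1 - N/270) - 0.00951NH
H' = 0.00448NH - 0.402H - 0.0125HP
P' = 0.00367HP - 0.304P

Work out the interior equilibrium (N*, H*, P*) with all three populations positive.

From dP/dt = 0: 0.00367H* = 0.304, so H* = 82.8.
From dN/dt = 0: 1.25(1 - N*/270) = 0.00951·82.8, giving N* = 270·(1 - 0.63) = 99.8.
From dH/dt = 0: 0.00448·99.8 - 0.402 = 0.0125P*, so P* = 0.0453/0.0125 = 3.62.

N* ≈ 99.8, H* ≈ 82.8, P* ≈ 3.62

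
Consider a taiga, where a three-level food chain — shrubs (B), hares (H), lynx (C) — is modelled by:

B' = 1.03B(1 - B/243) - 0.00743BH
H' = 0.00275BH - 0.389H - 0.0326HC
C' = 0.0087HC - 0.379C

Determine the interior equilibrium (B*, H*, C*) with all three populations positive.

B* ≈ 167, H* ≈ 43.6, C* ≈ 2.12

From dC/dt = 0: 0.0087H* = 0.379, so H* = 43.6.
From dB/dt = 0: 1.03(1 - B*/243) = 0.00743·43.6, giving B* = 243·(1 - 0.314) = 167.
From dH/dt = 0: 0.00275·167 - 0.389 = 0.0326C*, so C* = 0.0693/0.0326 = 2.12.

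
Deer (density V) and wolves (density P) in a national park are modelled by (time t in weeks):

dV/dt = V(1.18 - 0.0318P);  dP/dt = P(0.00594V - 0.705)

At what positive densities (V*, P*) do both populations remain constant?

V* ≈ 119, P* ≈ 37.1

Set dP/dt = 0 with P > 0: 0.00594V - 0.705 = 0, so V* = 0.705/0.00594 = 119.
Set dV/dt = 0 with V > 0: 1.18 - 0.0318P = 0, so P* = 1.18/0.0318 = 37.1.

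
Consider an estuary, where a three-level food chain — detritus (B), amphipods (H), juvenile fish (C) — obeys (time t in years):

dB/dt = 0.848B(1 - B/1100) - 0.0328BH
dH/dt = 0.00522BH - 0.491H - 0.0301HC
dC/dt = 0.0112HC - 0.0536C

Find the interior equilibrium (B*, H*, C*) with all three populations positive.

B* ≈ 896, H* ≈ 4.79, C* ≈ 139

From dC/dt = 0: 0.0112H* = 0.0536, so H* = 4.79.
From dB/dt = 0: 0.848(1 - B*/1100) = 0.0328·4.79, giving B* = 1100·(1 - 0.185) = 896.
From dH/dt = 0: 0.00522·896 - 0.491 = 0.0301C*, so C* = 4.19/0.0301 = 139.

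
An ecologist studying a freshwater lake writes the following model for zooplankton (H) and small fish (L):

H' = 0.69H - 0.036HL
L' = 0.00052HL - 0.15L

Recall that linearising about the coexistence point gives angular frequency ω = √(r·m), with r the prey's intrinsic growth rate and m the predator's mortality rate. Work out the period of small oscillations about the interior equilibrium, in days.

T ≈ 19.5 days

Here r = 0.69 and m = 0.15, so r·m = 0.103.
ω = √0.103 = 0.322 per day, hence T = 2π/ω ≈ 19.5 days.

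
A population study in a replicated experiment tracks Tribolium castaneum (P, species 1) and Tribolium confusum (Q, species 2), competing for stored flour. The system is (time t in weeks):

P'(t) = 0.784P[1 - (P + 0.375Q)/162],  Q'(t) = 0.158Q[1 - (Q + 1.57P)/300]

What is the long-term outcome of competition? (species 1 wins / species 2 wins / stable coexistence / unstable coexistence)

stable coexistence

Compare the nullcline intercepts: K1/α12 = 162/0.375 = 432 > K2 = 300; K2/α21 = 300/1.57 = 191 > K1 = 162.
Since both inequalities hold, each species can invade when rare, so the interior equilibrium is stable.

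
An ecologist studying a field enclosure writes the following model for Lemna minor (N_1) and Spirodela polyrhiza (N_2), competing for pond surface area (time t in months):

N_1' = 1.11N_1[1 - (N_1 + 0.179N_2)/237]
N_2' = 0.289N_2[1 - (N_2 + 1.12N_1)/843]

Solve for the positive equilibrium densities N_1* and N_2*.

Setting both brackets to zero gives the nullclines N_1 + 0.179N_2 = 237 and 1.12N_1 + N_2 = 843.
Substituting N_2 = 843 - 1.12N_1 into the first: N_1(1 - 0.179·1.12) = 237 - 0.179·843.
So N_1* = 86.1/0.8 = 108, and then N_2* = 843 - 1.12·108 = 722.

N_1* ≈ 108, N_2* ≈ 722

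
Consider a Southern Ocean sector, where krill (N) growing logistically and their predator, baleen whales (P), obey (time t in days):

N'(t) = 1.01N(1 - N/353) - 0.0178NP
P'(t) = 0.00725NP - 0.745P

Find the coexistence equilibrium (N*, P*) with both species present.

From dP/dt = 0 with P > 0: 0.00725N* = 0.745, so N* = 103.
Substitute into dN/dt = 0: 1.01(1 - 103/353) = 0.0178P*.
The bracket is 0.709, giving P* = 0.716/0.0178 = 40.2.

N* ≈ 103, P* ≈ 40.2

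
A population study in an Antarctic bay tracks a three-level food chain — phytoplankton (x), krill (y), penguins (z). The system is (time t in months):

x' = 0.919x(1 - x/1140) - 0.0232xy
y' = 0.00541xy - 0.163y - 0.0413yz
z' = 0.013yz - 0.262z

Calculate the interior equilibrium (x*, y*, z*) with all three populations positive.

x* ≈ 560, y* ≈ 20.2, z* ≈ 69.4

From dz/dt = 0: 0.013y* = 0.262, so y* = 20.2.
From dx/dt = 0: 0.919(1 - x*/1140) = 0.0232·20.2, giving x* = 1140·(1 - 0.509) = 560.
From dy/dt = 0: 0.00541·560 - 0.163 = 0.0413z*, so z* = 2.87/0.0413 = 69.4.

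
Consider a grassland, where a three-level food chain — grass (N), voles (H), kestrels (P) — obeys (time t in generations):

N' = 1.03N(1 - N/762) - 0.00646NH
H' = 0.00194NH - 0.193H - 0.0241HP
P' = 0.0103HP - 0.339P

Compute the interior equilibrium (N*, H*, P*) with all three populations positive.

From dP/dt = 0: 0.0103H* = 0.339, so H* = 32.9.
From dN/dt = 0: 1.03(1 - N*/762) = 0.00646·32.9, giving N* = 762·(1 - 0.206) = 605.
From dH/dt = 0: 0.00194·605 - 0.193 = 0.0241P*, so P* = 0.98/0.0241 = 40.7.

N* ≈ 605, H* ≈ 32.9, P* ≈ 40.7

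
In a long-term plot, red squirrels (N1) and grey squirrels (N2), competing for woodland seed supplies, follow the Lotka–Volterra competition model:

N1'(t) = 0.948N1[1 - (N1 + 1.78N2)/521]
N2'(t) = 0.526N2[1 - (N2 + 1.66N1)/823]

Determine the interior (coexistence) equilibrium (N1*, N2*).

Setting both brackets to zero gives the nullclines N1 + 1.78N2 = 521 and 1.66N1 + N2 = 823.
Substituting N2 = 823 - 1.66N1 into the first: N1(1 - 1.78·1.66) = 521 - 1.78·823.
So N1* = -944/-1.95 = 483, and then N2* = 823 - 1.66·483 = 21.4.

N1* ≈ 483, N2* ≈ 21.4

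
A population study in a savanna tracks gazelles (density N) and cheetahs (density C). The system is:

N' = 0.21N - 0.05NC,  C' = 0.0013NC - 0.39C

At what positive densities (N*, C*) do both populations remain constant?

N* ≈ 300, C* ≈ 4.2

Set dC/dt = 0 with C > 0: 0.0013N - 0.39 = 0, so N* = 0.39/0.0013 = 300.
Set dN/dt = 0 with N > 0: 0.21 - 0.05C = 0, so C* = 0.21/0.05 = 4.2.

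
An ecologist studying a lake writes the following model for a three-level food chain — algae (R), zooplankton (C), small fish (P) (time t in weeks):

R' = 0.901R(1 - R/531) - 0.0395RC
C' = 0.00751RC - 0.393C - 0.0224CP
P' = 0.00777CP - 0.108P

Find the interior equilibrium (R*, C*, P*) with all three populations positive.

From dP/dt = 0: 0.00777C* = 0.108, so C* = 13.9.
From dR/dt = 0: 0.901(1 - R*/531) = 0.0395·13.9, giving R* = 531·(1 - 0.609) = 207.
From dC/dt = 0: 0.00751·207 - 0.393 = 0.0224P*, so P* = 1.16/0.0224 = 52.

R* ≈ 207, C* ≈ 13.9, P* ≈ 52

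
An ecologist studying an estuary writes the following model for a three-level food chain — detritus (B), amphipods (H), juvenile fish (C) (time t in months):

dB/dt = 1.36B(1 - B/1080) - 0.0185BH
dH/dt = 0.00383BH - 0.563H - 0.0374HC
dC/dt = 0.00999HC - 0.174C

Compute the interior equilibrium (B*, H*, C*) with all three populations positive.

B* ≈ 824, H* ≈ 17.4, C* ≈ 69.3

From dC/dt = 0: 0.00999H* = 0.174, so H* = 17.4.
From dB/dt = 0: 1.36(1 - B*/1080) = 0.0185·17.4, giving B* = 1080·(1 - 0.237) = 824.
From dH/dt = 0: 0.00383·824 - 0.563 = 0.0374C*, so C* = 2.59/0.0374 = 69.3.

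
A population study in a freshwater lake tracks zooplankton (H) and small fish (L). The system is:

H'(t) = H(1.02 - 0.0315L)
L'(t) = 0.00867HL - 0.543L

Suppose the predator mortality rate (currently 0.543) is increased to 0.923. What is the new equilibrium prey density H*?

At the interior fixed point, setting dL/dt = 0 with L > 0 fixes H* = (predator death rate)/(HL coefficient) — independent of the other coefficients.
With the change, H* = 0.923/0.00867 = 106; it rises from 62.6.

H* ≈ 106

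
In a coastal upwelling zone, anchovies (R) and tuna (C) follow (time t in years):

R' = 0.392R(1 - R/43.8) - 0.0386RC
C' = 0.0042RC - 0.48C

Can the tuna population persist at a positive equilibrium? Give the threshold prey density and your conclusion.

Threshold R = 114; K < 114, so no, the predator goes extinct.

The predator equation gives dC/dt > 0 only when R > 0.48/0.0042 = 114.
Without the predator, R → K = 43.8. Since 43.8 < 114, the predator cannot invade.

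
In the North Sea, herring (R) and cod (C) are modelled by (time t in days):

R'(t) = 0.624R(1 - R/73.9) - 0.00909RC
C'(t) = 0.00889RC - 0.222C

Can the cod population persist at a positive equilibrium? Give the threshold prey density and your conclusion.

Threshold R = 25; K > 25, so yes, the predator persists.

The predator equation gives dC/dt > 0 only when R > 0.222/0.00889 = 25.
Without the predator, R → K = 73.9. Since 73.9 > 25, the predator can invade and persist.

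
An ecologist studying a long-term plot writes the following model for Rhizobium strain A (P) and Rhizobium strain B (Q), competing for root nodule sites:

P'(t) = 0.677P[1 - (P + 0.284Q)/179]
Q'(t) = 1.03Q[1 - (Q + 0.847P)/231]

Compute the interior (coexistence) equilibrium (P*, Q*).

Setting both brackets to zero gives the nullclines P + 0.284Q = 179 and 0.847P + Q = 231.
Substituting Q = 231 - 0.847P into the first: P(1 - 0.284·0.847) = 179 - 0.284·231.
So P* = 113/0.759 = 149, and then Q* = 231 - 0.847·149 = 105.

P* ≈ 149, Q* ≈ 105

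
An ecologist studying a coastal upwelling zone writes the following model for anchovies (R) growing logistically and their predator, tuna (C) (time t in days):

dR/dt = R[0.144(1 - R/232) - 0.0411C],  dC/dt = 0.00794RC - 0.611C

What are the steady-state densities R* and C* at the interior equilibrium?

R* ≈ 77, C* ≈ 2.34

From dC/dt = 0 with C > 0: 0.00794R* = 0.611, so R* = 77.
Substitute into dR/dt = 0: 0.144(1 - 77/232) = 0.0411C*.
The bracket is 0.668, giving C* = 0.0962/0.0411 = 2.34.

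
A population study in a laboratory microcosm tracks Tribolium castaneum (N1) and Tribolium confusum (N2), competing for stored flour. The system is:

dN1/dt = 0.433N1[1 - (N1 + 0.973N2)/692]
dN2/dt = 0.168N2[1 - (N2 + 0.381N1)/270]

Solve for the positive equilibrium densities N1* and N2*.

N1* ≈ 682, N2* ≈ 10.1

Setting both brackets to zero gives the nullclines N1 + 0.973N2 = 692 and 0.381N1 + N2 = 270.
Substituting N2 = 270 - 0.381N1 into the first: N1(1 - 0.973·0.381) = 692 - 0.973·270.
So N1* = 429/0.629 = 682, and then N2* = 270 - 0.381·682 = 10.1.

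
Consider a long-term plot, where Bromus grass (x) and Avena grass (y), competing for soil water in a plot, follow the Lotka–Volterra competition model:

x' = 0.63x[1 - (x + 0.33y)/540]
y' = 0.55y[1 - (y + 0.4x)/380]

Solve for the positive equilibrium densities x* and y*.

Setting both brackets to zero gives the nullclines x + 0.33y = 540 and 0.4x + y = 380.
Substituting y = 380 - 0.4x into the first: x(1 - 0.33·0.4) = 540 - 0.33·380.
So x* = 415/0.868 = 478, and then y* = 380 - 0.4·478 = 189.

x* ≈ 478, y* ≈ 189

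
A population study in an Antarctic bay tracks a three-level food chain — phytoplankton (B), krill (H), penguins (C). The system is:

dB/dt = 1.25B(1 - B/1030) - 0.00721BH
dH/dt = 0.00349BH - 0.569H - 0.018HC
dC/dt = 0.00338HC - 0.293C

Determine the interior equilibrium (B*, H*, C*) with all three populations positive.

B* ≈ 515, H* ≈ 86.7, C* ≈ 68.2

From dC/dt = 0: 0.00338H* = 0.293, so H* = 86.7.
From dB/dt = 0: 1.25(1 - B*/1030) = 0.00721·86.7, giving B* = 1030·(1 - 0.5) = 515.
From dH/dt = 0: 0.00349·515 - 0.569 = 0.018C*, so C* = 1.23/0.018 = 68.2.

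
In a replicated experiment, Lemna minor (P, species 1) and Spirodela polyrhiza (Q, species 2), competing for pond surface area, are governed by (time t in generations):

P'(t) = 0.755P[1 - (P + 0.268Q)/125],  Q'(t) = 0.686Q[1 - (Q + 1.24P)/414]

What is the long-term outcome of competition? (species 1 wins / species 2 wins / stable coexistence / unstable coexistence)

stable coexistence

Compare the nullcline intercepts: K1/α12 = 125/0.268 = 466 > K2 = 414; K2/α21 = 414/1.24 = 334 > K1 = 125.
Since both inequalities hold, each species can invade when rare, so the interior equilibrium is stable.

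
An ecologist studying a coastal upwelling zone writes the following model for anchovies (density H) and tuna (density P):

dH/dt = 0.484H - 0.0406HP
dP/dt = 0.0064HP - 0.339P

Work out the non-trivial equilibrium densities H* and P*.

H* ≈ 53, P* ≈ 11.9

Set dP/dt = 0 with P > 0: 0.0064H - 0.339 = 0, so H* = 0.339/0.0064 = 53.
Set dH/dt = 0 with H > 0: 0.484 - 0.0406P = 0, so P* = 0.484/0.0406 = 11.9.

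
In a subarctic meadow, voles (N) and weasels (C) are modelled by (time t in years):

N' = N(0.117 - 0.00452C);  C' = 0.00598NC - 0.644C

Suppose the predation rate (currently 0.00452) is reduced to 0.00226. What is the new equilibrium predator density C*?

At the interior fixed point, setting dN/dt = 0 with N > 0 fixes C* = (prey growth rate)/(NC coefficient) — independent of the other coefficients.
With the change, C* = 0.117/0.00226 = 51.8; it rises from 25.9.

C* ≈ 51.8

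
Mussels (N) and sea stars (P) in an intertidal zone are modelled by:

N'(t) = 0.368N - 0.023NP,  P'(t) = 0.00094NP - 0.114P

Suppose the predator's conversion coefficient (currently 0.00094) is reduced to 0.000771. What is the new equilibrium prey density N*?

N* ≈ 148

At the interior fixed point, setting dP/dt = 0 with P > 0 fixes N* = (predator death rate)/(NP coefficient) — independent of the other coefficients.
With the change, N* = 0.114/0.000771 = 148; it rises from 121.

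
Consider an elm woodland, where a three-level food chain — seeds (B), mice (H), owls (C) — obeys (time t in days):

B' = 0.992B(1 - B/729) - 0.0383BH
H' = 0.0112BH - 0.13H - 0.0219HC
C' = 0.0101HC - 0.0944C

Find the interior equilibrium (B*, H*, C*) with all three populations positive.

B* ≈ 466, H* ≈ 9.35, C* ≈ 232

From dC/dt = 0: 0.0101H* = 0.0944, so H* = 9.35.
From dB/dt = 0: 0.992(1 - B*/729) = 0.0383·9.35, giving B* = 729·(1 - 0.361) = 466.
From dH/dt = 0: 0.0112·466 - 0.13 = 0.0219C*, so C* = 5.09/0.0219 = 232.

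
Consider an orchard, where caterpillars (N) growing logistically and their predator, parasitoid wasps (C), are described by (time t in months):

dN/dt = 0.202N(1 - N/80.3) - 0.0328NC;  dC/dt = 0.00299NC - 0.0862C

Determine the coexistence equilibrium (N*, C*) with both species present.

From dC/dt = 0 with C > 0: 0.00299N* = 0.0862, so N* = 28.8.
Substitute into dN/dt = 0: 0.202(1 - 28.8/80.3) = 0.0328C*.
The bracket is 0.641, giving C* = 0.129/0.0328 = 3.95.

N* ≈ 28.8, C* ≈ 3.95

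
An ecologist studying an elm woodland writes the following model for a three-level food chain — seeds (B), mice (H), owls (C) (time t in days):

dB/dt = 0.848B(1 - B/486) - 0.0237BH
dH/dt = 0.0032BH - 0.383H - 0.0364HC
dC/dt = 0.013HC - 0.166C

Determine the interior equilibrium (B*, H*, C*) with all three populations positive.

From dC/dt = 0: 0.013H* = 0.166, so H* = 12.8.
From dB/dt = 0: 0.848(1 - B*/486) = 0.0237·12.8, giving B* = 486·(1 - 0.357) = 313.
From dH/dt = 0: 0.0032·313 - 0.383 = 0.0364C*, so C* = 0.617/0.0364 = 17.

B* ≈ 313, H* ≈ 12.8, C* ≈ 17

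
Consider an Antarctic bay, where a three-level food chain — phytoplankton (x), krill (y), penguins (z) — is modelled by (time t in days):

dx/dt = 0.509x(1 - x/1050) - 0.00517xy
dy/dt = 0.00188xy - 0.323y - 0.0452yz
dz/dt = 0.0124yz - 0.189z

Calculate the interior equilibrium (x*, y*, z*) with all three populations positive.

x* ≈ 887, y* ≈ 15.2, z* ≈ 29.8

From dz/dt = 0: 0.0124y* = 0.189, so y* = 15.2.
From dx/dt = 0: 0.509(1 - x*/1050) = 0.00517·15.2, giving x* = 1050·(1 - 0.155) = 887.
From dy/dt = 0: 0.00188·887 - 0.323 = 0.0452z*, so z* = 1.35/0.0452 = 29.8.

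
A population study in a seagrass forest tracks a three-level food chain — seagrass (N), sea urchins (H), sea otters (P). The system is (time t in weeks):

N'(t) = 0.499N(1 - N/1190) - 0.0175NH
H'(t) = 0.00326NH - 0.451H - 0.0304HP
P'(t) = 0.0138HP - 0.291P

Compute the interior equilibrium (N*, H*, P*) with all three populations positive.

From dP/dt = 0: 0.0138H* = 0.291, so H* = 21.1.
From dN/dt = 0: 0.499(1 - N*/1190) = 0.0175·21.1, giving N* = 1190·(1 - 0.74) = 310.
From dH/dt = 0: 0.00326·310 - 0.451 = 0.0304P*, so P* = 0.559/0.0304 = 18.4.

N* ≈ 310, H* ≈ 21.1, P* ≈ 18.4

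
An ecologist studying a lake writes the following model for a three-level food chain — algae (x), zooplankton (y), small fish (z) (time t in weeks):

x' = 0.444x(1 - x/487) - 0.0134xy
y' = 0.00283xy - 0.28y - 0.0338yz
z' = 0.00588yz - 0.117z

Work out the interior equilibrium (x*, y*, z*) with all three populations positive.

From dz/dt = 0: 0.00588y* = 0.117, so y* = 19.9.
From dx/dt = 0: 0.444(1 - x*/487) = 0.0134·19.9, giving x* = 487·(1 - 0.601) = 195.
From dy/dt = 0: 0.00283·195 - 0.28 = 0.0338z*, so z* = 0.271/0.0338 = 8.

x* ≈ 195, y* ≈ 19.9, z* ≈ 8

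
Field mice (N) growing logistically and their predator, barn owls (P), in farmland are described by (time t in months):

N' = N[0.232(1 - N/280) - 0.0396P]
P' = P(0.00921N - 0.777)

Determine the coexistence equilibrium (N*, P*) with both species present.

N* ≈ 84.4, P* ≈ 4.09

From dP/dt = 0 with P > 0: 0.00921N* = 0.777, so N* = 84.4.
Substitute into dN/dt = 0: 0.232(1 - 84.4/280) = 0.0396P*.
The bracket is 0.699, giving P* = 0.162/0.0396 = 4.09.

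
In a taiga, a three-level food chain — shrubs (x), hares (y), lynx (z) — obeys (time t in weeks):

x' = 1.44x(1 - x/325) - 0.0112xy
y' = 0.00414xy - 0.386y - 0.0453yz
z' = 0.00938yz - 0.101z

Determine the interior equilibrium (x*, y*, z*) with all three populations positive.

From dz/dt = 0: 0.00938y* = 0.101, so y* = 10.8.
From dx/dt = 0: 1.44(1 - x*/325) = 0.0112·10.8, giving x* = 325·(1 - 0.0837) = 298.
From dy/dt = 0: 0.00414·298 - 0.386 = 0.0453z*, so z* = 0.847/0.0453 = 18.7.

x* ≈ 298, y* ≈ 10.8, z* ≈ 18.7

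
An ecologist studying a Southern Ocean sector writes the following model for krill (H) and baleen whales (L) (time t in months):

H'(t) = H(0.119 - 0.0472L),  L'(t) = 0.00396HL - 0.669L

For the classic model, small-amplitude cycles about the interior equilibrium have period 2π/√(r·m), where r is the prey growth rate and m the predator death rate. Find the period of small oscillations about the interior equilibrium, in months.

Here r = 0.119 and m = 0.669, so r·m = 0.0796.
ω = √0.0796 = 0.282 per month, hence T = 2π/ω ≈ 22.3 months.

T ≈ 22.3 months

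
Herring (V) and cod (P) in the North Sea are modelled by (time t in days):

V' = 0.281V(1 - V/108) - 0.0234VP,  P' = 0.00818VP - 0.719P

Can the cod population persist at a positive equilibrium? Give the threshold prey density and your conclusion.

Threshold V = 87.9; K > 87.9, so yes, the predator persists.

The predator equation gives dP/dt > 0 only when V > 0.719/0.00818 = 87.9.
Without the predator, V → K = 108. Since 108 > 87.9, the predator can invade and persist.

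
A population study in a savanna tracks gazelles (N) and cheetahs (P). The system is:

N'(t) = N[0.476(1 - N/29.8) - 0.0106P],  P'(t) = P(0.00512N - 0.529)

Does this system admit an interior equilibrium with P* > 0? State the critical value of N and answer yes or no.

Threshold N = 103; K < 103, so no, the predator goes extinct.

The predator equation gives dP/dt > 0 only when N > 0.529/0.00512 = 103.
Without the predator, N → K = 29.8. Since 29.8 < 103, the predator cannot invade.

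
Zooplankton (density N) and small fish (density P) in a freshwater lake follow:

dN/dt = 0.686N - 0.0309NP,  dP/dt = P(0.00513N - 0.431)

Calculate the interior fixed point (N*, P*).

Set dP/dt = 0 with P > 0: 0.00513N - 0.431 = 0, so N* = 0.431/0.00513 = 84.
Set dN/dt = 0 with N > 0: 0.686 - 0.0309P = 0, so P* = 0.686/0.0309 = 22.2.

N* ≈ 84, P* ≈ 22.2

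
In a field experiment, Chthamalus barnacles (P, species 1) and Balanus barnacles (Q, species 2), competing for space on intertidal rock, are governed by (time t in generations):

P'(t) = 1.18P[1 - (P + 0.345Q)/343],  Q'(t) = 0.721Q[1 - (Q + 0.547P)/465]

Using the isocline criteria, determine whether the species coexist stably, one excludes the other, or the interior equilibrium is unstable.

Compare the nullcline intercepts: K1/α12 = 343/0.345 = 994 > K2 = 465; K2/α21 = 465/0.547 = 850 > K1 = 343.
Since both inequalities hold, each species can invade when rare, so the interior equilibrium is stable.

stable coexistence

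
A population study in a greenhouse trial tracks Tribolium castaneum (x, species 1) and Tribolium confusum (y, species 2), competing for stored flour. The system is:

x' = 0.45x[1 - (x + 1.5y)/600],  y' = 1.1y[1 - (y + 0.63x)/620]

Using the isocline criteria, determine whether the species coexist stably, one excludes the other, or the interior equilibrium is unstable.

Compare the nullcline intercepts: K1/α12 = 600/1.5 = 400 < K2 = 620; K2/α21 = 620/0.63 = 984 > K1 = 600.
Since the inequalities point opposite ways, species 2 can invade but species 1 cannot.

species 2 excludes species 1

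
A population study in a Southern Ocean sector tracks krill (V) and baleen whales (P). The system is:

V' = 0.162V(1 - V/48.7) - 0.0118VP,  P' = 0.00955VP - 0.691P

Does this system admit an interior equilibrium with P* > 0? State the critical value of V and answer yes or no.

Threshold V = 72.4; K < 72.4, so no, the predator goes extinct.

The predator equation gives dP/dt > 0 only when V > 0.691/0.00955 = 72.4.
Without the predator, V → K = 48.7. Since 48.7 < 72.4, the predator cannot invade.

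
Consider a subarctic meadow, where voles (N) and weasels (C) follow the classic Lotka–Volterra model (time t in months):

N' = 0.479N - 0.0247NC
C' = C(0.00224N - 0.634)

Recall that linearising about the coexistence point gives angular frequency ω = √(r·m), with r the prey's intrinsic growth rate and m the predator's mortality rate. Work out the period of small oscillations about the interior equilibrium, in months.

Here r = 0.479 and m = 0.634, so r·m = 0.304.
ω = √0.304 = 0.551 per month, hence T = 2π/ω ≈ 11.4 months.

T ≈ 11.4 months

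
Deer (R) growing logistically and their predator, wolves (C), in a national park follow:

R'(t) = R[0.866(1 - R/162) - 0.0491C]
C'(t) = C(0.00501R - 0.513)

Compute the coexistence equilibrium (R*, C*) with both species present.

From dC/dt = 0 with C > 0: 0.00501R* = 0.513, so R* = 102.
Substitute into dR/dt = 0: 0.866(1 - 102/162) = 0.0491C*.
The bracket is 0.368, giving C* = 0.319/0.0491 = 6.49.

R* ≈ 102, C* ≈ 6.49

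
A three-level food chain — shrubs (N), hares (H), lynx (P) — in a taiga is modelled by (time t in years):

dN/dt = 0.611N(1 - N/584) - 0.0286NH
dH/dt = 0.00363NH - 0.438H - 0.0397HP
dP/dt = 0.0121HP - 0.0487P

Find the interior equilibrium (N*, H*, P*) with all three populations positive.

From dP/dt = 0: 0.0121H* = 0.0487, so H* = 4.02.
From dN/dt = 0: 0.611(1 - N*/584) = 0.0286·4.02, giving N* = 584·(1 - 0.188) = 474.
From dH/dt = 0: 0.00363·474 - 0.438 = 0.0397P*, so P* = 1.28/0.0397 = 32.3.

N* ≈ 474, H* ≈ 4.02, P* ≈ 32.3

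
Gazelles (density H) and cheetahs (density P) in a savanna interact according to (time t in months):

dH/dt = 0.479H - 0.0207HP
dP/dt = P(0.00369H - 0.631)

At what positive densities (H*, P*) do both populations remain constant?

H* ≈ 171, P* ≈ 23.1

Set dP/dt = 0 with P > 0: 0.00369H - 0.631 = 0, so H* = 0.631/0.00369 = 171.
Set dH/dt = 0 with H > 0: 0.479 - 0.0207P = 0, so P* = 0.479/0.0207 = 23.1.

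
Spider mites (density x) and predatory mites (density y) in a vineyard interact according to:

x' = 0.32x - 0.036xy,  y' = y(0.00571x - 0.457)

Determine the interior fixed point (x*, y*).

x* ≈ 80, y* ≈ 8.89

Set dy/dt = 0 with y > 0: 0.00571x - 0.457 = 0, so x* = 0.457/0.00571 = 80.
Set dx/dt = 0 with x > 0: 0.32 - 0.036y = 0, so y* = 0.32/0.036 = 8.89.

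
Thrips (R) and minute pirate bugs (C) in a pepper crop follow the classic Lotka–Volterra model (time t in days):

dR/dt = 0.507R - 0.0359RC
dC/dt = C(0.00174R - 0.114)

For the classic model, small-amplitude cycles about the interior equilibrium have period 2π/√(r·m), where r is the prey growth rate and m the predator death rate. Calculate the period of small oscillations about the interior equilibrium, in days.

Here r = 0.507 and m = 0.114, so r·m = 0.0578.
ω = √0.0578 = 0.24 per day, hence T = 2π/ω ≈ 26.1 days.

T ≈ 26.1 days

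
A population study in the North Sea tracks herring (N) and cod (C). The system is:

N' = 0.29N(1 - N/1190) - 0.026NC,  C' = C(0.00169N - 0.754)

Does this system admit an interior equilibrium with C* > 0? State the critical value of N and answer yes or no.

Threshold N = 446; K > 446, so yes, the predator persists.

The predator equation gives dC/dt > 0 only when N > 0.754/0.00169 = 446.
Without the predator, N → K = 1190. Since 1190 > 446, the predator can invade and persist.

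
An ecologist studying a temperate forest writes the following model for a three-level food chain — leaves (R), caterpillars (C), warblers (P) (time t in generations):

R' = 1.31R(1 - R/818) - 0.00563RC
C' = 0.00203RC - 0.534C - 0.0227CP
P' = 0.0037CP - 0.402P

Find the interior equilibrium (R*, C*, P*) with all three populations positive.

R* ≈ 436, C* ≈ 109, P* ≈ 15.5

From dP/dt = 0: 0.0037C* = 0.402, so C* = 109.
From dR/dt = 0: 1.31(1 - R*/818) = 0.00563·109, giving R* = 818·(1 - 0.467) = 436.
From dC/dt = 0: 0.00203·436 - 0.534 = 0.0227P*, so P* = 0.351/0.0227 = 15.5.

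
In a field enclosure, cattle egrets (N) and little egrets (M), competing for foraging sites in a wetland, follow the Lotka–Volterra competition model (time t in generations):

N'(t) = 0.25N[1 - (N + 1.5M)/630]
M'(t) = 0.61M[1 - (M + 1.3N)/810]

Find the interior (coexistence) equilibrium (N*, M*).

Setting both brackets to zero gives the nullclines N + 1.5M = 630 and 1.3N + M = 810.
Substituting M = 810 - 1.3N into the first: N(1 - 1.5·1.3) = 630 - 1.5·810.
So N* = -585/-0.95 = 616, and then M* = 810 - 1.3·616 = 9.47.

N* ≈ 616, M* ≈ 9.47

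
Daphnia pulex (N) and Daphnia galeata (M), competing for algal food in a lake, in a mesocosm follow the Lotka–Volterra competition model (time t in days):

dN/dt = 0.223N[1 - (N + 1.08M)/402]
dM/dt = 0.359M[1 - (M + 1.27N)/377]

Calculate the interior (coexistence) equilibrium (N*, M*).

N* ≈ 13.9, M* ≈ 359

Setting both brackets to zero gives the nullclines N + 1.08M = 402 and 1.27N + M = 377.
Substituting M = 377 - 1.27N into the first: N(1 - 1.08·1.27) = 402 - 1.08·377.
So N* = -5.16/-0.372 = 13.9, and then M* = 377 - 1.27·13.9 = 359.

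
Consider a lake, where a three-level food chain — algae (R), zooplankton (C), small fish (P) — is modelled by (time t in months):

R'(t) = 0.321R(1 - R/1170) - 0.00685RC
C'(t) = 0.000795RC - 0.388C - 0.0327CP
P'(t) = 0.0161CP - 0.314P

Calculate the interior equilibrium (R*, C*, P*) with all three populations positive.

R* ≈ 683, C* ≈ 19.5, P* ≈ 4.74

From dP/dt = 0: 0.0161C* = 0.314, so C* = 19.5.
From dR/dt = 0: 0.321(1 - R*/1170) = 0.00685·19.5, giving R* = 1170·(1 - 0.416) = 683.
From dC/dt = 0: 0.000795·683 - 0.388 = 0.0327P*, so P* = 0.155/0.0327 = 4.74.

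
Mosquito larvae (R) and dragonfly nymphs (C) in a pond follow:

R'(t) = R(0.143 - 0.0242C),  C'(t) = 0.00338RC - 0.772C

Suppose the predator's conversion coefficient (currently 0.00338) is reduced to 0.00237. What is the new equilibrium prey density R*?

At the interior fixed point, setting dC/dt = 0 with C > 0 fixes R* = (predator death rate)/(RC coefficient) — independent of the other coefficients.
With the change, R* = 0.772/0.00237 = 326; it rises from 228.

R* ≈ 326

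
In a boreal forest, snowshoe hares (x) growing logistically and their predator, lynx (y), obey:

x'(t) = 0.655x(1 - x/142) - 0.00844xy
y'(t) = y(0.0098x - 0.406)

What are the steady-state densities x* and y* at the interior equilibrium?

From dy/dt = 0 with y > 0: 0.0098x* = 0.406, so x* = 41.4.
Substitute into dx/dt = 0: 0.655(1 - 41.4/142) = 0.00844y*.
The bracket is 0.708, giving y* = 0.464/0.00844 = 55.

x* ≈ 41.4, y* ≈ 55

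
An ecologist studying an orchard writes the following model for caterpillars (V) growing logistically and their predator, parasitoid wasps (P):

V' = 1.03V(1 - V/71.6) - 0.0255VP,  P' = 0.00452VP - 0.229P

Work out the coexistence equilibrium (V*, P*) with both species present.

V* ≈ 50.7, P* ≈ 11.8

From dP/dt = 0 with P > 0: 0.00452V* = 0.229, so V* = 50.7.
Substitute into dV/dt = 0: 1.03(1 - 50.7/71.6) = 0.0255P*.
The bracket is 0.292, giving P* = 0.301/0.0255 = 11.8.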